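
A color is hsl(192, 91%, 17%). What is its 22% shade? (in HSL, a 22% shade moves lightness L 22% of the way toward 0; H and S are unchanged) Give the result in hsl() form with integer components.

L moves 22% from 17 toward 0: 17 − 3.74 = 13.26 → 13.
H and S are unchanged.

hsl(192, 91%, 13%)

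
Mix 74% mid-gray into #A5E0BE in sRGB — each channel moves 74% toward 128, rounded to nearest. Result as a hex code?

#8A9990

#A5E0BE is rgb(165, 224, 190).
A 74% tone moves each channel 74% toward 128:
  R: 165 + 0.74×(128−165) = 165 − 27.38 = 137.62 → 138
  G: 224 + 0.74×(128−224) = 224 − 71.04 = 152.96 → 153
  B: 190 + 0.74×(128−190) = 190 − 45.88 = 144.12 → 144
rgb(138, 153, 144) = #8A9990.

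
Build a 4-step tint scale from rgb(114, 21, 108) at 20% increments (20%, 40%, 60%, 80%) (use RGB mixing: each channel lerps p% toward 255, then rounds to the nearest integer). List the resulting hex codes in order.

20%: (114 + 28.2 = 142.2→142, 21 + 46.8 = 67.8→68, 108 + 29.4 = 137.4→137) → #8E4489
40%: (114 + 56.4 = 170.4→170, 21 + 93.6 = 114.6→115, 108 + 58.8 = 166.8→167) → #AA73A7
60%: (114 + 84.6 = 198.6→199, 21 + 140.4 = 161.4→161, 108 + 88.2 = 196.2→196) → #C7A1C4
80%: (114 + 112.8 = 226.8→227, 21 + 187.2 = 208.2→208, 108 + 117.6 = 225.6→226) → #E3D0E2

#8E4489, #AA73A7, #C7A1C4, #E3D0E2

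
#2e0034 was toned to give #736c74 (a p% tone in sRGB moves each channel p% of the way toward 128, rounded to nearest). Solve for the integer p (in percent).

84%

#2e0034 is rgb(46, 0, 52); #736c74 is rgb(115, 108, 116).
On the G channel (widest range): 108 ≈ 0 + (p/100)(128 − 0), so p ≈ 100×(108 − 0)/(128 − 0) = 10800/128 = 84.38.
p = 84 reproduces all three channels after rounding.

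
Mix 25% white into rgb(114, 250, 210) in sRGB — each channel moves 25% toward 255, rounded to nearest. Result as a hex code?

Lerp each channel 25% toward 255:
  R: 114 + 35.25 = 149.25 → 149
  G: 250 + 1.25 = 251.25 → 251
  B: 210 + 11.25 = 221.25 → 221
rgb(149, 251, 221) = #95fbdd.

#95fbdd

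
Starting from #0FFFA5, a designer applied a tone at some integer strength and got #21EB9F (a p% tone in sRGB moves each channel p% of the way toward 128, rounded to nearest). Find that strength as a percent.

#0FFFA5 is rgb(15, 255, 165); #21EB9F is rgb(33, 235, 159).
On the G channel (widest range): 235 ≈ 255 + (p/100)(128 − 255), so p ≈ 100×(235 − 255)/(128 − 255) = -2000/-127 = 15.75.
p = 16 reproduces all three channels after rounding.

16%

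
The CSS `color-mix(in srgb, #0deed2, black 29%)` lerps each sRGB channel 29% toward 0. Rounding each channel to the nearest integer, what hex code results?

#09a995

#0deed2 is rgb(13, 238, 210).
Lerp each channel 29% toward 0:
  R: 13 − 3.77 = 9.23 → 9
  G: 238 + 0.29×(0−238) = 238 − 69.02 = 168.98 → 169
  B: 210 + 0.29×(0−210) = 210 − 60.9 = 149.1 → 149
rgb(9, 169, 149) = #09a995.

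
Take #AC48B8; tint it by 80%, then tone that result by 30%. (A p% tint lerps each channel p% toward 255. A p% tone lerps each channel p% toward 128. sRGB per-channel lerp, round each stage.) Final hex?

#CDBFCF

#AC48B8 is rgb(172, 72, 184).
An 80% tint moves each channel 80% toward 255:
  R: 172 + 66.4 = 238.4 → 238
  G: 72 + 0.8×(255−72) = 72 + 146.4 = 218.4 → 218
  B: 184 + 56.8 = 240.8 → 241
After the tint: rgb(238, 218, 241) = #EEDAF1.
Lerp each channel 30% toward 128:
  R: 238 + 0.3×(128−238) = 238 − 33 = 205 → 205
  G: 218 − 27 = 191 → 191
  B: 241 + 0.3×(128−241) = 241 − 33.9 = 207.1 → 207
rgb(205, 191, 207) = #CDBFCF.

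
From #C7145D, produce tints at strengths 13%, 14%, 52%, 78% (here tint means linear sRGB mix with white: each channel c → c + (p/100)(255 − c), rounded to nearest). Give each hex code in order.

#C7145D is rgb(199, 20, 93).
13%: (199 + 7.28 = 206.28→206, 20 + 30.55 = 50.55→51, 93 + 21.06 = 114.06→114) → #CE3372
14%: (199 + 7.84 = 206.84→207, 20 + 32.9 = 52.9→53, 93 + 22.68 = 115.68→116) → #CF3574
52%: (199 + 29.12 = 228.12→228, 20 + 122.2 = 142.2→142, 93 + 84.24 = 177.24→177) → #E48EB1
78%: (199 + 43.68 = 242.68→243, 20 + 183.3 = 203.3→203, 93 + 126.36 = 219.36→219) → #F3CBDB

#CE3372, #CF3574, #E48EB1, #F3CBDB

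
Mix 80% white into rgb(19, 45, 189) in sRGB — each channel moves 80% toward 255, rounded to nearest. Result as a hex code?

Lerp each channel 80% toward 255:
  R: 19 + 0.8×(255−19) = 19 + 188.8 = 207.8 → 208
  G: 45 + 0.8×(255−45) = 45 + 168 = 213 → 213
  B: 189 + 0.8×(255−189) = 189 + 52.8 = 241.8 → 242
rgb(208, 213, 242) = #D0D5F2.

#D0D5F2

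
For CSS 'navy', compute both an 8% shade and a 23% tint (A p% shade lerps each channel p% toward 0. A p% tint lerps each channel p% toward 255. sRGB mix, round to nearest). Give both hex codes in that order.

#000076, #3B3B9D

CSS navy is rgb(0, 0, 128).
8% shade:
  R: 0 + 0.08×(0−0) = 0 + 0 = 0 → 0
  G: 0 + 0.08×(0−0) = 0 + 0 = 0 → 0
  B: 128 − 10.24 = 117.76 → 118
  → #000076
23% tint:
  R: 0 + 0.23×(255−0) = 0 + 58.65 = 58.65 → 59
  G: 0 + 58.65 = 58.65 → 59
  B: 128 + 0.23×(255−128) = 128 + 29.21 = 157.21 → 157
  → #3B3B9D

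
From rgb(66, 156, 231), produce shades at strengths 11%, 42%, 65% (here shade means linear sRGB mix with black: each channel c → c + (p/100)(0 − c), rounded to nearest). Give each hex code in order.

#3B8BCE, #265A86, #173751

11%: (66 − 7.26 = 58.74→59, 156 − 17.16 = 138.84→139, 231 − 25.41 = 205.59→206) → #3B8BCE
42%: (66 − 27.72 = 38.28→38, 156 − 65.52 = 90.48→90, 231 − 97.02 = 133.98→134) → #265A86
65%: (66 − 42.9 = 23.1→23, 156 − 101.4 = 54.6→55, 231 − 150.15 = 80.85→81) → #173751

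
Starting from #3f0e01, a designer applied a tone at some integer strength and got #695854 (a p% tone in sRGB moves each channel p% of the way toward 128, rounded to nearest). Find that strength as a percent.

65%

#3f0e01 is rgb(63, 14, 1); #695854 is rgb(105, 88, 84).
On the B channel (widest range): 84 ≈ 1 + (p/100)(128 − 1), so p ≈ 100×(84 − 1)/(128 − 1) = 8300/127 = 65.35.
p = 65 reproduces all three channels after rounding.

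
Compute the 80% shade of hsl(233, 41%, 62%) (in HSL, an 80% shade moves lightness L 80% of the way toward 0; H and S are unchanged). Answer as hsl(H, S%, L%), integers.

L moves 80% from 62 toward 0: 62 − 49.6 = 12.4 → 12.
H and S are unchanged.

hsl(233, 41%, 12%)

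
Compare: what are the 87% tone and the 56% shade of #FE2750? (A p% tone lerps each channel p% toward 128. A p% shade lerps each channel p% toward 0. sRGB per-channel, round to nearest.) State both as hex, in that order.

#FE2750 is rgb(254, 39, 80).
87% tone:
  R: 254 + 0.87×(128−254) = 254 − 109.62 = 144.38 → 144
  G: 39 + 77.43 = 116.43 → 116
  B: 80 + 0.87×(128−80) = 80 + 41.76 = 121.76 → 122
  → #90747A
56% shade:
  R: 254 + 0.56×(0−254) = 254 − 142.24 = 111.76 → 112
  G: 39 + 0.56×(0−39) = 39 − 21.84 = 17.16 → 17
  B: 80 + 0.56×(0−80) = 80 − 44.8 = 35.2 → 35
  → #701123

#90747A, #701123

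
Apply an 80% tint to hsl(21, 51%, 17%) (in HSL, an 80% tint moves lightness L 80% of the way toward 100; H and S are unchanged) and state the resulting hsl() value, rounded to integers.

L moves 80% from 17 toward 100: 17 + 66.4 = 83.4 → 83.
H and S are unchanged.

hsl(21, 51%, 83%)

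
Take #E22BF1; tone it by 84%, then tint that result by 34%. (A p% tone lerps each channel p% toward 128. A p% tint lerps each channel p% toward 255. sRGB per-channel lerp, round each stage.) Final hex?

#E22BF1 is rgb(226, 43, 241).
An 84% tone moves each channel 84% toward 128:
  R: 226 + 0.84×(128−226) = 226 − 82.32 = 143.68 → 144
  G: 43 + 0.84×(128−43) = 43 + 71.4 = 114.4 → 114
  B: 241 − 94.92 = 146.08 → 146
After the tone: rgb(144, 114, 146) = #907292.
A 34% tint moves each channel 34% toward 255:
  R: 144 + 37.74 = 181.74 → 182
  G: 114 + 47.94 = 161.94 → 162
  B: 146 + 37.06 = 183.06 → 183
rgb(182, 162, 183) = #B6A2B7.

#B6A2B7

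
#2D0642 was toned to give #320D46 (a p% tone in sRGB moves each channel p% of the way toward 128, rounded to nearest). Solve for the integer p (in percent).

#2D0642 is rgb(45, 6, 66); #320D46 is rgb(50, 13, 70).
On the G channel (widest range): 13 ≈ 6 + (p/100)(128 − 6), so p ≈ 100×(13 − 6)/(128 − 6) = 700/122 = 5.74.
p = 6 reproduces all three channels after rounding.

6%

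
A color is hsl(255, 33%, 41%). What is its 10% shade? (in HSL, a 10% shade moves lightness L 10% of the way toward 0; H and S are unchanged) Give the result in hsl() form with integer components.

hsl(255, 33%, 37%)

L moves 10% from 41 toward 0: 41 − 4.1 = 36.9 → 37.
H and S are unchanged.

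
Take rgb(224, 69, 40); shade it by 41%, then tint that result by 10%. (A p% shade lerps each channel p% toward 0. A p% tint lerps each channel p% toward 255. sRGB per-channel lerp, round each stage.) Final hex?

#903E2F

Lerp each channel 41% toward 0:
  R: 224 − 91.84 = 132.16 → 132
  G: 69 − 28.29 = 40.71 → 41
  B: 40 + 0.41×(0−40) = 40 − 16.4 = 23.6 → 24
After the shade: rgb(132, 41, 24) = #842918.
A 10% tint moves each channel 10% toward 255:
  R: 132 + 0.1×(255−132) = 132 + 12.3 = 144.3 → 144
  G: 41 + 0.1×(255−41) = 41 + 21.4 = 62.4 → 62
  B: 24 + 0.1×(255−24) = 24 + 23.1 = 47.1 → 47
rgb(144, 62, 47) = #903E2F.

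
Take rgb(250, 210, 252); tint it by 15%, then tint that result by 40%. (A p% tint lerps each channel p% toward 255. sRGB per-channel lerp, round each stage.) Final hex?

Lerp each channel 15% toward 255:
  R: 250 + 0.15×(255−250) = 250 + 0.75 = 250.75 → 251
  G: 210 + 0.15×(255−210) = 210 + 6.75 = 216.75 → 217
  B: 252 + 0.15×(255−252) = 252 + 0.45 = 252.45 → 252
After the tint: rgb(251, 217, 252) = #FBD9FC.
Lerp each channel 40% toward 255:
  R: 251 + 1.6 = 252.6 → 253
  G: 217 + 0.4×(255−217) = 217 + 15.2 = 232.2 → 232
  B: 252 + 0.4×(255−252) = 252 + 1.2 = 253.2 → 253
rgb(253, 232, 253) = #FDE8FD.

#FDE8FD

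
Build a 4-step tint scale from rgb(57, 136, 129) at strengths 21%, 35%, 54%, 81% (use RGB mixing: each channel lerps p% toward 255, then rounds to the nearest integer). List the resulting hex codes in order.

21%: (57 + 41.58 = 98.58→99, 136 + 24.99 = 160.99→161, 129 + 26.46 = 155.46→155) → #63a19b
35%: (57 + 69.3 = 126.3→126, 136 + 41.65 = 177.65→178, 129 + 44.1 = 173.1→173) → #7eb2ad
54%: (57 + 106.92 = 163.92→164, 136 + 64.26 = 200.26→200, 129 + 68.04 = 197.04→197) → #a4c8c5
81%: (57 + 160.38 = 217.38→217, 136 + 96.39 = 232.39→232, 129 + 102.06 = 231.06→231) → #d9e8e7

#63a19b, #7eb2ad, #a4c8c5, #d9e8e7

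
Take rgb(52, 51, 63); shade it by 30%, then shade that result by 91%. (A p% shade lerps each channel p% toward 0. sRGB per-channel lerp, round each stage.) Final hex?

#030304

Lerp each channel 30% toward 0:
  R: 52 − 15.6 = 36.4 → 36
  G: 51 − 15.3 = 35.7 → 36
  B: 63 + 0.3×(0−63) = 63 − 18.9 = 44.1 → 44
After the shade: rgb(36, 36, 44) = #24242C.
Per channel, c → c + 0.91(0 − c):
  R: 36 + 0.91×(0−36) = 36 − 32.76 = 3.24 → 3
  G: 36 + 0.91×(0−36) = 36 − 32.76 = 3.24 → 3
  B: 44 + 0.91×(0−44) = 44 − 40.04 = 3.96 → 4
rgb(3, 3, 4) = #030304.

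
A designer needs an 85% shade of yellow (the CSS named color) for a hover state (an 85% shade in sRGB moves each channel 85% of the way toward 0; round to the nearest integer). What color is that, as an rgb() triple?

CSS yellow is rgb(255, 255, 0).
Lerp each channel 85% toward 0:
  R: 255 − 216.75 = 38.25 → 38
  G: 255 + 0.85×(0−255) = 255 − 216.75 = 38.25 → 38
  B: 0 + 0.85×(0−0) = 0 + 0 = 0 → 0

rgb(38, 38, 0)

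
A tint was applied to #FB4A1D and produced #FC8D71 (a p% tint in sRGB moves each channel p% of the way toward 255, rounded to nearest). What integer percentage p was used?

37%

#FB4A1D is rgb(251, 74, 29); #FC8D71 is rgb(252, 141, 113).
On the B channel (widest range): 113 ≈ 29 + (p/100)(255 − 29), so p ≈ 100×(113 − 29)/(255 − 29) = 8400/226 = 37.17.
p = 37 reproduces all three channels after rounding.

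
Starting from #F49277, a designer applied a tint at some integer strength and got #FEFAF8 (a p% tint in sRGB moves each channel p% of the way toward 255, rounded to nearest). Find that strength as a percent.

95%

#F49277 is rgb(244, 146, 119); #FEFAF8 is rgb(254, 250, 248).
On the B channel (widest range): 248 ≈ 119 + (p/100)(255 − 119), so p ≈ 100×(248 − 119)/(255 − 119) = 12900/136 = 94.85.
p = 95 reproduces all three channels after rounding.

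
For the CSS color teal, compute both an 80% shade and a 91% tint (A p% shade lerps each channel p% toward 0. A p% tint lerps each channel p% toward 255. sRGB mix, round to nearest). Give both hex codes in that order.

#001A1A, #E8F4F4

CSS teal is rgb(0, 128, 128).
80% shade:
  R: 0 + 0.8×(0−0) = 0 + 0 = 0 → 0
  G: 128 − 102.4 = 25.6 → 26
  B: 128 + 0.8×(0−128) = 128 − 102.4 = 25.6 → 26
  → #001A1A
91% tint:
  R: 0 + 0.91×(255−0) = 0 + 232.05 = 232.05 → 232
  G: 128 + 0.91×(255−128) = 128 + 115.57 = 243.57 → 244
  B: 128 + 115.57 = 243.57 → 244
  → #E8F4F4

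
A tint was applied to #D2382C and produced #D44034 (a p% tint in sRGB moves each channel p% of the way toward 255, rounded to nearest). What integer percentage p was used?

4%

#D2382C is rgb(210, 56, 44); #D44034 is rgb(212, 64, 52).
On the B channel (widest range): 52 ≈ 44 + (p/100)(255 − 44), so p ≈ 100×(52 − 44)/(255 − 44) = 800/211 = 3.79.
p = 4 reproduces all three channels after rounding.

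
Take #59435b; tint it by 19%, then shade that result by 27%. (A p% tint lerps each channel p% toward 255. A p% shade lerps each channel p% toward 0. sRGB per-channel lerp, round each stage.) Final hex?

#59435b is rgb(89, 67, 91).
Lerp each channel 19% toward 255:
  R: 89 + 31.54 = 120.54 → 121
  G: 67 + 0.19×(255−67) = 67 + 35.72 = 102.72 → 103
  B: 91 + 31.16 = 122.16 → 122
After the tint: rgb(121, 103, 122) = #79677a.
A 27% shade moves each channel 27% toward 0:
  R: 121 + 0.27×(0−121) = 121 − 32.67 = 88.33 → 88
  G: 103 + 0.27×(0−103) = 103 − 27.81 = 75.19 → 75
  B: 122 − 32.94 = 89.06 → 89
rgb(88, 75, 89) = #584b59.

#584b59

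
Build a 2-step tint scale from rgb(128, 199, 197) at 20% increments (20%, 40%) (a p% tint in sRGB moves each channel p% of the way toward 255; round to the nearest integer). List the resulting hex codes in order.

#99D2D1, #B3DDDC

20%: (128 + 25.4 = 153.4→153, 199 + 11.2 = 210.2→210, 197 + 11.6 = 208.6→209) → #99D2D1
40%: (128 + 50.8 = 178.8→179, 199 + 22.4 = 221.4→221, 197 + 23.2 = 220.2→220) → #B3DDDC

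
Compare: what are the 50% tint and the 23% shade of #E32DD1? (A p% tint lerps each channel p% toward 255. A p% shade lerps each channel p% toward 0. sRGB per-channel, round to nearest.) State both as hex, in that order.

#E32DD1 is rgb(227, 45, 209).
50% tint:
  R: 227 + 0.5×(255−227) = 227 + 14 = 241 → 241
  G: 45 + 0.5×(255−45) = 45 + 105 = 150 → 150
  B: 209 + 0.5×(255−209) = 209 + 23 = 232 → 232
  → #F196E8
23% shade:
  R: 227 − 52.21 = 174.79 → 175
  G: 45 + 0.23×(0−45) = 45 − 10.35 = 34.65 → 35
  B: 209 − 48.07 = 160.93 → 161
  → #AF23A1

#F196E8, #AF23A1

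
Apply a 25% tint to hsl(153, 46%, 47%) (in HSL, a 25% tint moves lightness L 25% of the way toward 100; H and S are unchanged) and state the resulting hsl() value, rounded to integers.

L moves 25% from 47 toward 100: 47 + 13.25 = 60.25 → 60.
H and S are unchanged.

hsl(153, 46%, 60%)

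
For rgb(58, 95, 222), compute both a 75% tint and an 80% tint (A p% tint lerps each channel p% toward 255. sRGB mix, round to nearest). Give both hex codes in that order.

75% tint:
  R: 58 + 0.75×(255−58) = 58 + 147.75 = 205.75 → 206
  G: 95 + 120 = 215 → 215
  B: 222 + 0.75×(255−222) = 222 + 24.75 = 246.75 → 247
  → #CED7F7
80% tint:
  R: 58 + 157.6 = 215.6 → 216
  G: 95 + 0.8×(255−95) = 95 + 128 = 223 → 223
  B: 222 + 0.8×(255−222) = 222 + 26.4 = 248.4 → 248
  → #D8DFF8

#CED7F7, #D8DFF8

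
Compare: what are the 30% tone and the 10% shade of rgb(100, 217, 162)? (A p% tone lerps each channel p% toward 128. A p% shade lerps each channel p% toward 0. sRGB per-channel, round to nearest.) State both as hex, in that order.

#6cbe98, #5ac392

30% tone:
  R: 100 + 8.4 = 108.4 → 108
  G: 217 + 0.3×(128−217) = 217 − 26.7 = 190.3 → 190
  B: 162 + 0.3×(128−162) = 162 − 10.2 = 151.8 → 152
  → #6cbe98
10% shade:
  R: 100 + 0.1×(0−100) = 100 − 10 = 90 → 90
  G: 217 − 21.7 = 195.3 → 195
  B: 162 + 0.1×(0−162) = 162 − 16.2 = 145.8 → 146
  → #5ac392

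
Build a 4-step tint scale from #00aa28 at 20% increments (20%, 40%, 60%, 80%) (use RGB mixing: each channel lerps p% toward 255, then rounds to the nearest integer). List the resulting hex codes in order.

#33bb53, #66cc7e, #99dda9, #cceed4

#00aa28 is rgb(0, 170, 40).
20%: (0 + 51 = 51→51, 170 + 17 = 187→187, 40 + 43 = 83→83) → #33bb53
40%: (0 + 102 = 102→102, 170 + 34 = 204→204, 40 + 86 = 126→126) → #66cc7e
60%: (0 + 153 = 153→153, 170 + 51 = 221→221, 40 + 129 = 169→169) → #99dda9
80%: (0 + 204 = 204→204, 170 + 68 = 238→238, 40 + 172 = 212→212) → #cceed4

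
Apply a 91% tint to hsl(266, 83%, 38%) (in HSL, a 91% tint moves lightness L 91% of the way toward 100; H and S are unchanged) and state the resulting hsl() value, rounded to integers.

L moves 91% from 38 toward 100: 38 + 56.42 = 94.42 → 94.
H and S are unchanged.

hsl(266, 83%, 94%)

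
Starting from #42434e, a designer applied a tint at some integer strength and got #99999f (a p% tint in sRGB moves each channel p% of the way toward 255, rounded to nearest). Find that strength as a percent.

46%

#42434e is rgb(66, 67, 78); #99999f is rgb(153, 153, 159).
On the R channel (widest range): 153 ≈ 66 + (p/100)(255 − 66), so p ≈ 100×(153 − 66)/(255 − 66) = 8700/189 = 46.03.
p = 46 reproduces all three channels after rounding.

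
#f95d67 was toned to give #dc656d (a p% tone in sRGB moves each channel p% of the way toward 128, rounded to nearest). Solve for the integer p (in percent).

#f95d67 is rgb(249, 93, 103); #dc656d is rgb(220, 101, 109).
On the R channel (widest range): 220 ≈ 249 + (p/100)(128 − 249), so p ≈ 100×(220 − 249)/(128 − 249) = -2900/-121 = 23.97.
p = 24 reproduces all three channels after rounding.

24%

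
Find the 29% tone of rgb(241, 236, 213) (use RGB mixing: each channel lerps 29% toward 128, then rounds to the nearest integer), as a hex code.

Per channel, c → c + 0.29(128 − c):
  R: 241 − 32.77 = 208.23 → 208
  G: 236 + 0.29×(128−236) = 236 − 31.32 = 204.68 → 205
  B: 213 + 0.29×(128−213) = 213 − 24.65 = 188.35 → 188
rgb(208, 205, 188) = #D0CDBC.

#D0CDBC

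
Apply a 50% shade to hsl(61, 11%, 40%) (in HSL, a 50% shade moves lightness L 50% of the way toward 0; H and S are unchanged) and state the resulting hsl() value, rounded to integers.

L moves 50% from 40 toward 0: 40 − 20 = 20 → 20.
H and S are unchanged.

hsl(61, 11%, 20%)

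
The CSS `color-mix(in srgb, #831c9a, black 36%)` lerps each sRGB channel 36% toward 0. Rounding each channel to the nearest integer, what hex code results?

#541263

#831c9a is rgb(131, 28, 154).
A 36% shade moves each channel 36% toward 0:
  R: 131 − 47.16 = 83.84 → 84
  G: 28 + 0.36×(0−28) = 28 − 10.08 = 17.92 → 18
  B: 154 − 55.44 = 98.56 → 99
rgb(84, 18, 99) = #541263.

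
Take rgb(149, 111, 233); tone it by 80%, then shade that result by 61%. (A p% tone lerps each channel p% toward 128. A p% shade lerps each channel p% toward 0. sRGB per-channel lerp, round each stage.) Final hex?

#33313A

Lerp each channel 80% toward 128:
  R: 149 − 16.8 = 132.2 → 132
  G: 111 + 0.8×(128−111) = 111 + 13.6 = 124.6 → 125
  B: 233 − 84 = 149 → 149
After the tone: rgb(132, 125, 149) = #847D95.
Per channel, c → c + 0.61(0 − c):
  R: 132 + 0.61×(0−132) = 132 − 80.52 = 51.48 → 51
  G: 125 + 0.61×(0−125) = 125 − 76.25 = 48.75 → 49
  B: 149 − 90.89 = 58.11 → 58
rgb(51, 49, 58) = #33313A.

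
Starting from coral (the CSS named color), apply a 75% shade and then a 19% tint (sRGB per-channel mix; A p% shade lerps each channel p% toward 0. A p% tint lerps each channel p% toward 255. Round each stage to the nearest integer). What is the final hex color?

#644A41

CSS coral is rgb(255, 127, 80).
Lerp each channel 75% toward 0:
  R: 255 + 0.75×(0−255) = 255 − 191.25 = 63.75 → 64
  G: 127 + 0.75×(0−127) = 127 − 95.25 = 31.75 → 32
  B: 80 + 0.75×(0−80) = 80 − 60 = 20 → 20
After the shade: rgb(64, 32, 20) = #402014.
Per channel, c → c + 0.19(255 − c):
  R: 64 + 0.19×(255−64) = 64 + 36.29 = 100.29 → 100
  G: 32 + 0.19×(255−32) = 32 + 42.37 = 74.37 → 74
  B: 20 + 0.19×(255−20) = 20 + 44.65 = 64.65 → 65
rgb(100, 74, 65) = #644A41.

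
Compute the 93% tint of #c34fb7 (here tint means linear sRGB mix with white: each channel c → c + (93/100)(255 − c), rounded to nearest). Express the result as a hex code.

#c34fb7 is rgb(195, 79, 183).
Lerp each channel 93% toward 255:
  R: 195 + 0.93×(255−195) = 195 + 55.8 = 250.8 → 251
  G: 79 + 0.93×(255−79) = 79 + 163.68 = 242.68 → 243
  B: 183 + 0.93×(255−183) = 183 + 66.96 = 249.96 → 250
rgb(251, 243, 250) = #fbf3fa.

#fbf3fa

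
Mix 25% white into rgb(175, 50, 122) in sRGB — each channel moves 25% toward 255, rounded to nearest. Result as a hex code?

Lerp each channel 25% toward 255:
  R: 175 + 0.25×(255−175) = 175 + 20 = 195 → 195
  G: 50 + 0.25×(255−50) = 50 + 51.25 = 101.25 → 101
  B: 122 + 0.25×(255−122) = 122 + 33.25 = 155.25 → 155
rgb(195, 101, 155) = #C3659B.

#C3659B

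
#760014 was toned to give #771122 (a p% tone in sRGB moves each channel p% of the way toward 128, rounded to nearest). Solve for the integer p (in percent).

13%

#760014 is rgb(118, 0, 20); #771122 is rgb(119, 17, 34).
On the G channel (widest range): 17 ≈ 0 + (p/100)(128 − 0), so p ≈ 100×(17 − 0)/(128 − 0) = 1700/128 = 13.28.
p = 13 reproduces all three channels after rounding.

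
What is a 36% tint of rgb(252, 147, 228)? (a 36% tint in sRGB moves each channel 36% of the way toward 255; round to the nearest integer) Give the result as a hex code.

Per channel, c → c + 0.36(255 − c):
  R: 252 + 0.36×(255−252) = 252 + 1.08 = 253.08 → 253
  G: 147 + 0.36×(255−147) = 147 + 38.88 = 185.88 → 186
  B: 228 + 9.72 = 237.72 → 238
rgb(253, 186, 238) = #fdbaee.

#fdbaee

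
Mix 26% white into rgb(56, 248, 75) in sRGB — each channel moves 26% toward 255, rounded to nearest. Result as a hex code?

#6CFA7A

A 26% tint moves each channel 26% toward 255:
  R: 56 + 51.74 = 107.74 → 108
  G: 248 + 0.26×(255−248) = 248 + 1.82 = 249.82 → 250
  B: 75 + 0.26×(255−75) = 75 + 46.8 = 121.8 → 122
rgb(108, 250, 122) = #6CFA7A.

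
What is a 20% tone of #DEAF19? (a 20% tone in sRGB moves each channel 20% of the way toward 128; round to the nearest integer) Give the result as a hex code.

#CBA62E

#DEAF19 is rgb(222, 175, 25).
A 20% tone moves each channel 20% toward 128:
  R: 222 − 18.8 = 203.2 → 203
  G: 175 − 9.4 = 165.6 → 166
  B: 25 + 0.2×(128−25) = 25 + 20.6 = 45.6 → 46
rgb(203, 166, 46) = #CBA62E.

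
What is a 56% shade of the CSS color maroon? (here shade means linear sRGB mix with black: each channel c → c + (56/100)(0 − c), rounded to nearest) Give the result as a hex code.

#380000

CSS maroon is rgb(128, 0, 0).
Lerp each channel 56% toward 0:
  R: 128 + 0.56×(0−128) = 128 − 71.68 = 56.32 → 56
  G: 0 + 0.56×(0−0) = 0 + 0 = 0 → 0
  B: 0 + 0 = 0 → 0
rgb(56, 0, 0) = #380000.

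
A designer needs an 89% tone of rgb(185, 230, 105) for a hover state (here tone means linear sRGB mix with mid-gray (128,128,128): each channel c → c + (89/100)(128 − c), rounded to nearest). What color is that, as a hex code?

#868b7d

An 89% tone moves each channel 89% toward 128:
  R: 185 + 0.89×(128−185) = 185 − 50.73 = 134.27 → 134
  G: 230 − 90.78 = 139.22 → 139
  B: 105 + 0.89×(128−105) = 105 + 20.47 = 125.47 → 125
rgb(134, 139, 125) = #868b7d.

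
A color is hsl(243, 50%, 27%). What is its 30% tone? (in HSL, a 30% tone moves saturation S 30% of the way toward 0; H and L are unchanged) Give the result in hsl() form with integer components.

hsl(243, 35%, 27%)

S moves 30% from 50 toward 0: 50 − 15 = 35 → 35.
H and L are unchanged.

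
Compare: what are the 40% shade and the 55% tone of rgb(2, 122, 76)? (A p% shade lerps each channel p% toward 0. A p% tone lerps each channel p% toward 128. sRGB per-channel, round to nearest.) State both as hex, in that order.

40% shade:
  R: 2 + 0.4×(0−2) = 2 − 0.8 = 1.2 → 1
  G: 122 − 48.8 = 73.2 → 73
  B: 76 − 30.4 = 45.6 → 46
  → #01492E
55% tone:
  R: 2 + 0.55×(128−2) = 2 + 69.3 = 71.3 → 71
  G: 122 + 0.55×(128−122) = 122 + 3.3 = 125.3 → 125
  B: 76 + 28.6 = 104.6 → 105
  → #477D69

#01492E, #477D69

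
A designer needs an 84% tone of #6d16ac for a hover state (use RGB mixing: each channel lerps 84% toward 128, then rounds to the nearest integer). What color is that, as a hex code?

#7d6f87

#6d16ac is rgb(109, 22, 172).
Lerp each channel 84% toward 128:
  R: 109 + 15.96 = 124.96 → 125
  G: 22 + 0.84×(128−22) = 22 + 89.04 = 111.04 → 111
  B: 172 + 0.84×(128−172) = 172 − 36.96 = 135.04 → 135
rgb(125, 111, 135) = #7d6f87.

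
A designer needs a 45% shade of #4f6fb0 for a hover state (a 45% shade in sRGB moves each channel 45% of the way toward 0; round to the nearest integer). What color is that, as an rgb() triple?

#4f6fb0 is rgb(79, 111, 176).
Lerp each channel 45% toward 0:
  R: 79 + 0.45×(0−79) = 79 − 35.55 = 43.45 → 43
  G: 111 + 0.45×(0−111) = 111 − 49.95 = 61.05 → 61
  B: 176 − 79.2 = 96.8 → 97

rgb(43, 61, 97)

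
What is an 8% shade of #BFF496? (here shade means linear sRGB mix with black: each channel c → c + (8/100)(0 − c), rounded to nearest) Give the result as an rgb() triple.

rgb(176, 224, 138)

#BFF496 is rgb(191, 244, 150).
Per channel, c → c + 0.08(0 − c):
  R: 191 − 15.28 = 175.72 → 176
  G: 244 + 0.08×(0−244) = 244 − 19.52 = 224.48 → 224
  B: 150 − 12 = 138 → 138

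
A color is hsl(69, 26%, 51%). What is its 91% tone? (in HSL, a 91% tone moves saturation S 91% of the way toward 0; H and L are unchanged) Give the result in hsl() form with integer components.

S moves 91% from 26 toward 0: 26 − 23.66 = 2.34 → 2.
H and L are unchanged.

hsl(69, 2%, 51%)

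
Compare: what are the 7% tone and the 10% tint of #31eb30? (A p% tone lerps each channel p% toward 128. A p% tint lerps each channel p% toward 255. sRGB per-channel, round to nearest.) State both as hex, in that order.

#37e436, #46ed45

#31eb30 is rgb(49, 235, 48).
7% tone:
  R: 49 + 0.07×(128−49) = 49 + 5.53 = 54.53 → 55
  G: 235 + 0.07×(128−235) = 235 − 7.49 = 227.51 → 228
  B: 48 + 5.6 = 53.6 → 54
  → #37e436
10% tint:
  R: 49 + 0.1×(255−49) = 49 + 20.6 = 69.6 → 70
  G: 235 + 0.1×(255−235) = 235 + 2 = 237 → 237
  B: 48 + 0.1×(255−48) = 48 + 20.7 = 68.7 → 69
  → #46ed45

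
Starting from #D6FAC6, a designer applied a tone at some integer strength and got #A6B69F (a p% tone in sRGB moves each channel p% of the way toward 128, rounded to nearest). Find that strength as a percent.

56%

#D6FAC6 is rgb(214, 250, 198); #A6B69F is rgb(166, 182, 159).
On the G channel (widest range): 182 ≈ 250 + (p/100)(128 − 250), so p ≈ 100×(182 − 250)/(128 − 250) = -6800/-122 = 55.74.
p = 56 reproduces all three channels after rounding.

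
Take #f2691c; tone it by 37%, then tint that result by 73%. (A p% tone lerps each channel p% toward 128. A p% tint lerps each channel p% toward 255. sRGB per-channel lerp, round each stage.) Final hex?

#f2691c is rgb(242, 105, 28).
Lerp each channel 37% toward 128:
  R: 242 + 0.37×(128−242) = 242 − 42.18 = 199.82 → 200
  G: 105 + 8.51 = 113.51 → 114
  B: 28 + 37 = 65 → 65
After the tone: rgb(200, 114, 65) = #c87241.
Lerp each channel 73% toward 255:
  R: 200 + 40.15 = 240.15 → 240
  G: 114 + 0.73×(255−114) = 114 + 102.93 = 216.93 → 217
  B: 65 + 0.73×(255−65) = 65 + 138.7 = 203.7 → 204
rgb(240, 217, 204) = #f0d9cc.

#f0d9cc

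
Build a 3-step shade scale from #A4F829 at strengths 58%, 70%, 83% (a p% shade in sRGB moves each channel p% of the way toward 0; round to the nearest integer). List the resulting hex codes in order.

#456811, #314A0C, #1C2A07

#A4F829 is rgb(164, 248, 41).
58%: (164 − 95.12 = 68.88→69, 248 − 143.84 = 104.16→104, 41 − 23.78 = 17.22→17) → #456811
70%: (164 − 114.8 = 49.2→49, 248 − 173.6 = 74.4→74, 41 − 28.7 = 12.3→12) → #314A0C
83%: (164 − 136.12 = 27.88→28, 248 − 205.84 = 42.16→42, 41 − 34.03 = 6.97→7) → #1C2A07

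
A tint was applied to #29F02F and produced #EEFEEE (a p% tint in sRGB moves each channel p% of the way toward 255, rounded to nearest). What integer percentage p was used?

#29F02F is rgb(41, 240, 47); #EEFEEE is rgb(238, 254, 238).
On the R channel (widest range): 238 ≈ 41 + (p/100)(255 − 41), so p ≈ 100×(238 − 41)/(255 − 41) = 19700/214 = 92.06.
p = 92 reproduces all three channels after rounding.

92%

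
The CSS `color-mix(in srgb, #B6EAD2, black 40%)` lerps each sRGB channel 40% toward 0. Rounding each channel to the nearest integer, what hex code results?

#B6EAD2 is rgb(182, 234, 210).
A 40% shade moves each channel 40% toward 0:
  R: 182 − 72.8 = 109.2 → 109
  G: 234 + 0.4×(0−234) = 234 − 93.6 = 140.4 → 140
  B: 210 + 0.4×(0−210) = 210 − 84 = 126 → 126
rgb(109, 140, 126) = #6D8C7E.

#6D8C7E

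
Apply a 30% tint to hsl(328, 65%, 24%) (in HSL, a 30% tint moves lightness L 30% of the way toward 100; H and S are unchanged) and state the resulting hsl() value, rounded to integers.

hsl(328, 65%, 47%)

L moves 30% from 24 toward 100: 24 + 22.8 = 46.8 → 47.
H and S are unchanged.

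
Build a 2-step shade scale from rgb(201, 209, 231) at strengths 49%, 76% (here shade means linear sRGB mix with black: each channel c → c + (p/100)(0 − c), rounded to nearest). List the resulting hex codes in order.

49%: (201 − 98.49 = 102.51→103, 209 − 102.41 = 106.59→107, 231 − 113.19 = 117.81→118) → #676b76
76%: (201 − 152.76 = 48.24→48, 209 − 158.84 = 50.16→50, 231 − 175.56 = 55.44→55) → #303237

#676b76, #303237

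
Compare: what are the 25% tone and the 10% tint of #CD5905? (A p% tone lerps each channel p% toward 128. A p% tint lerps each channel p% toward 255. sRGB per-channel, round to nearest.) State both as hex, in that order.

#BA6324, #D26A1E

#CD5905 is rgb(205, 89, 5).
25% tone:
  R: 205 + 0.25×(128−205) = 205 − 19.25 = 185.75 → 186
  G: 89 + 9.75 = 98.75 → 99
  B: 5 + 30.75 = 35.75 → 36
  → #BA6324
10% tint:
  R: 205 + 5 = 210 → 210
  G: 89 + 0.1×(255−89) = 89 + 16.6 = 105.6 → 106
  B: 5 + 25 = 30 → 30
  → #D26A1E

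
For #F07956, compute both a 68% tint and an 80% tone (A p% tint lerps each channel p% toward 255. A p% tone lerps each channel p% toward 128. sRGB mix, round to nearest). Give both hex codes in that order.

#FAD4C9, #967F78

#F07956 is rgb(240, 121, 86).
68% tint:
  R: 240 + 10.2 = 250.2 → 250
  G: 121 + 91.12 = 212.12 → 212
  B: 86 + 114.92 = 200.92 → 201
  → #FAD4C9
80% tone:
  R: 240 + 0.8×(128−240) = 240 − 89.6 = 150.4 → 150
  G: 121 + 5.6 = 126.6 → 127
  B: 86 + 0.8×(128−86) = 86 + 33.6 = 119.6 → 120
  → #967F78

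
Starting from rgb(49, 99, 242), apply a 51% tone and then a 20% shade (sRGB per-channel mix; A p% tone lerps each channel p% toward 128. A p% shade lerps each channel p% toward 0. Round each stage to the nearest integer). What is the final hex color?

#475B93

Per channel, c → c + 0.51(128 − c):
  R: 49 + 0.51×(128−49) = 49 + 40.29 = 89.29 → 89
  G: 99 + 14.79 = 113.79 → 114
  B: 242 − 58.14 = 183.86 → 184
After the tone: rgb(89, 114, 184) = #5972B8.
Lerp each channel 20% toward 0:
  R: 89 + 0.2×(0−89) = 89 − 17.8 = 71.2 → 71
  G: 114 − 22.8 = 91.2 → 91
  B: 184 − 36.8 = 147.2 → 147
rgb(71, 91, 147) = #475B93.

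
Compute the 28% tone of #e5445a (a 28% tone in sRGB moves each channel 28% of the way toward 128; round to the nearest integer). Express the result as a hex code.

#c95565

#e5445a is rgb(229, 68, 90).
Per channel, c → c + 0.28(128 − c):
  R: 229 + 0.28×(128−229) = 229 − 28.28 = 200.72 → 201
  G: 68 + 0.28×(128−68) = 68 + 16.8 = 84.8 → 85
  B: 90 + 10.64 = 100.64 → 101
rgb(201, 85, 101) = #c95565.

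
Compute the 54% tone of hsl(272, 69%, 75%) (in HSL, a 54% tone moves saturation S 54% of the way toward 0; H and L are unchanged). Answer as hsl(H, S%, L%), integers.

S moves 54% from 69 toward 0: 69 − 37.26 = 31.74 → 32.
H and L are unchanged.

hsl(272, 32%, 75%)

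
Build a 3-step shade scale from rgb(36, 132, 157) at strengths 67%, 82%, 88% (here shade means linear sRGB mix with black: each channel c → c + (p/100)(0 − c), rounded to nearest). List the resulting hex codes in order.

#0C2C34, #06181C, #041013

67%: (36 − 24.12 = 11.88→12, 132 − 88.44 = 43.56→44, 157 − 105.19 = 51.81→52) → #0C2C34
82%: (36 − 29.52 = 6.48→6, 132 − 108.24 = 23.76→24, 157 − 128.74 = 28.26→28) → #06181C
88%: (36 − 31.68 = 4.32→4, 132 − 116.16 = 15.84→16, 157 − 138.16 = 18.84→19) → #041013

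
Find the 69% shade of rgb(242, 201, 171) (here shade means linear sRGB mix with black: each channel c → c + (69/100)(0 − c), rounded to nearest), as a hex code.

#4b3e35

Lerp each channel 69% toward 0:
  R: 242 + 0.69×(0−242) = 242 − 166.98 = 75.02 → 75
  G: 201 + 0.69×(0−201) = 201 − 138.69 = 62.31 → 62
  B: 171 − 117.99 = 53.01 → 53
rgb(75, 62, 53) = #4b3e35.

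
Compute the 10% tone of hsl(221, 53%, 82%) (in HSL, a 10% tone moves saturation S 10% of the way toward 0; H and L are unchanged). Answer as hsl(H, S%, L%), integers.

hsl(221, 48%, 82%)

S moves 10% from 53 toward 0: 53 − 5.3 = 47.7 → 48.
H and L are unchanged.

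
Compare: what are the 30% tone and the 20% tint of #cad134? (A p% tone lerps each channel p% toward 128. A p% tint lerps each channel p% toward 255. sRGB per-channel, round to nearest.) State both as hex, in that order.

#b4b94b, #d5da5d

#cad134 is rgb(202, 209, 52).
30% tone:
  R: 202 + 0.3×(128−202) = 202 − 22.2 = 179.8 → 180
  G: 209 − 24.3 = 184.7 → 185
  B: 52 + 22.8 = 74.8 → 75
  → #b4b94b
20% tint:
  R: 202 + 10.6 = 212.6 → 213
  G: 209 + 0.2×(255−209) = 209 + 9.2 = 218.2 → 218
  B: 52 + 0.2×(255−52) = 52 + 40.6 = 92.6 → 93
  → #d5da5d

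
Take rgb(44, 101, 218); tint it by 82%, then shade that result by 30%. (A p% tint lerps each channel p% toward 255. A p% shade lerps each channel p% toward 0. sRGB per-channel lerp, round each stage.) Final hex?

Lerp each channel 82% toward 255:
  R: 44 + 0.82×(255−44) = 44 + 173.02 = 217.02 → 217
  G: 101 + 126.28 = 227.28 → 227
  B: 218 + 0.82×(255−218) = 218 + 30.34 = 248.34 → 248
After the tint: rgb(217, 227, 248) = #d9e3f8.
Lerp each channel 30% toward 0:
  R: 217 + 0.3×(0−217) = 217 − 65.1 = 151.9 → 152
  G: 227 + 0.3×(0−227) = 227 − 68.1 = 158.9 → 159
  B: 248 − 74.4 = 173.6 → 174
rgb(152, 159, 174) = #989fae.

#989fae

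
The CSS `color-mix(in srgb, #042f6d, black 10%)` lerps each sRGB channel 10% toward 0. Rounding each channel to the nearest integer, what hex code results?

#042a62

#042f6d is rgb(4, 47, 109).
A 10% shade moves each channel 10% toward 0:
  R: 4 − 0.4 = 3.6 → 4
  G: 47 + 0.1×(0−47) = 47 − 4.7 = 42.3 → 42
  B: 109 + 0.1×(0−109) = 109 − 10.9 = 98.1 → 98
rgb(4, 42, 98) = #042a62.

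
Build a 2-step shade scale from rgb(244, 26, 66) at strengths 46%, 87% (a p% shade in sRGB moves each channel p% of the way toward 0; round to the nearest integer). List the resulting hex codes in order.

46%: (244 − 112.24 = 131.76→132, 26 − 11.96 = 14.04→14, 66 − 30.36 = 35.64→36) → #840e24
87%: (244 − 212.28 = 31.72→32, 26 − 22.62 = 3.38→3, 66 − 57.42 = 8.58→9) → #200309

#840e24, #200309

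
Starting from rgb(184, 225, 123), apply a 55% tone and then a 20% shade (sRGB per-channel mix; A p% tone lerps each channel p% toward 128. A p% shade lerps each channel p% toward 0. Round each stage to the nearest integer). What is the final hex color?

#7A8A65

A 55% tone moves each channel 55% toward 128:
  R: 184 + 0.55×(128−184) = 184 − 30.8 = 153.2 → 153
  G: 225 + 0.55×(128−225) = 225 − 53.35 = 171.65 → 172
  B: 123 + 0.55×(128−123) = 123 + 2.75 = 125.75 → 126
After the tone: rgb(153, 172, 126) = #99AC7E.
Per channel, c → c + 0.2(0 − c):
  R: 153 − 30.6 = 122.4 → 122
  G: 172 + 0.2×(0−172) = 172 − 34.4 = 137.6 → 138
  B: 126 + 0.2×(0−126) = 126 − 25.2 = 100.8 → 101
rgb(122, 138, 101) = #7A8A65.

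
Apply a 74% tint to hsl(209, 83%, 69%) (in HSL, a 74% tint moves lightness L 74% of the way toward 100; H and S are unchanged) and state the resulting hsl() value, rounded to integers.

hsl(209, 83%, 92%)

L moves 74% from 69 toward 100: 69 + 22.94 = 91.94 → 92.
H and S are unchanged.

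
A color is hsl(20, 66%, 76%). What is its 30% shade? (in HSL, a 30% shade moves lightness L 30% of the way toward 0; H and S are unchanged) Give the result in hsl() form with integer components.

hsl(20, 66%, 53%)

L moves 30% from 76 toward 0: 76 − 22.8 = 53.2 → 53.
H and S are unchanged.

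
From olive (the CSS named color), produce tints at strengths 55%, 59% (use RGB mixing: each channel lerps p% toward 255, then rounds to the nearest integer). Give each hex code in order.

CSS olive is rgb(128, 128, 0).
55%: (128 + 69.85 = 197.85→198, 128 + 69.85 = 197.85→198, 0 + 140.25 = 140.25→140) → #C6C68C
59%: (128 + 74.93 = 202.93→203, 128 + 74.93 = 202.93→203, 0 + 150.45 = 150.45→150) → #CBCB96

#C6C68C, #CBCB96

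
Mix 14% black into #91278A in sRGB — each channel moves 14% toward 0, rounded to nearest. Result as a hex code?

#91278A is rgb(145, 39, 138).
Per channel, c → c + 0.14(0 − c):
  R: 145 + 0.14×(0−145) = 145 − 20.3 = 124.7 → 125
  G: 39 − 5.46 = 33.54 → 34
  B: 138 − 19.32 = 118.68 → 119
rgb(125, 34, 119) = #7D2277.

#7D2277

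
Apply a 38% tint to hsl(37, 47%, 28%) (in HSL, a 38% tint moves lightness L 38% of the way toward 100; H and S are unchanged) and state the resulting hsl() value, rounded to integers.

L moves 38% from 28 toward 100: 28 + 27.36 = 55.36 → 55.
H and S are unchanged.

hsl(37, 47%, 55%)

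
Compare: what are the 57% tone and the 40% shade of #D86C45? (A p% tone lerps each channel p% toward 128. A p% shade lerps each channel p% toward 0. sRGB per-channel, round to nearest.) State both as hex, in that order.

#A67767, #824129

#D86C45 is rgb(216, 108, 69).
57% tone:
  R: 216 + 0.57×(128−216) = 216 − 50.16 = 165.84 → 166
  G: 108 + 0.57×(128−108) = 108 + 11.4 = 119.4 → 119
  B: 69 + 33.63 = 102.63 → 103
  → #A67767
40% shade:
  R: 216 + 0.4×(0−216) = 216 − 86.4 = 129.6 → 130
  G: 108 + 0.4×(0−108) = 108 − 43.2 = 64.8 → 65
  B: 69 + 0.4×(0−69) = 69 − 27.6 = 41.4 → 41
  → #824129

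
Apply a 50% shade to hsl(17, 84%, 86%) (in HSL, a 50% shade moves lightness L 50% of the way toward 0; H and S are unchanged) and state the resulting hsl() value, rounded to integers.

hsl(17, 84%, 43%)

L moves 50% from 86 toward 0: 86 − 43 = 43 → 43.
H and S are unchanged.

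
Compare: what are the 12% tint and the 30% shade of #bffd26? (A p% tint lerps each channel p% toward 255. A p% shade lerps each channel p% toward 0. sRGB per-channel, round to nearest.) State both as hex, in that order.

#c7fd40, #86b11b

#bffd26 is rgb(191, 253, 38).
12% tint:
  R: 191 + 0.12×(255−191) = 191 + 7.68 = 198.68 → 199
  G: 253 + 0.24 = 253.24 → 253
  B: 38 + 0.12×(255−38) = 38 + 26.04 = 64.04 → 64
  → #c7fd40
30% shade:
  R: 191 − 57.3 = 133.7 → 134
  G: 253 + 0.3×(0−253) = 253 − 75.9 = 177.1 → 177
  B: 38 − 11.4 = 26.6 → 27
  → #86b11b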